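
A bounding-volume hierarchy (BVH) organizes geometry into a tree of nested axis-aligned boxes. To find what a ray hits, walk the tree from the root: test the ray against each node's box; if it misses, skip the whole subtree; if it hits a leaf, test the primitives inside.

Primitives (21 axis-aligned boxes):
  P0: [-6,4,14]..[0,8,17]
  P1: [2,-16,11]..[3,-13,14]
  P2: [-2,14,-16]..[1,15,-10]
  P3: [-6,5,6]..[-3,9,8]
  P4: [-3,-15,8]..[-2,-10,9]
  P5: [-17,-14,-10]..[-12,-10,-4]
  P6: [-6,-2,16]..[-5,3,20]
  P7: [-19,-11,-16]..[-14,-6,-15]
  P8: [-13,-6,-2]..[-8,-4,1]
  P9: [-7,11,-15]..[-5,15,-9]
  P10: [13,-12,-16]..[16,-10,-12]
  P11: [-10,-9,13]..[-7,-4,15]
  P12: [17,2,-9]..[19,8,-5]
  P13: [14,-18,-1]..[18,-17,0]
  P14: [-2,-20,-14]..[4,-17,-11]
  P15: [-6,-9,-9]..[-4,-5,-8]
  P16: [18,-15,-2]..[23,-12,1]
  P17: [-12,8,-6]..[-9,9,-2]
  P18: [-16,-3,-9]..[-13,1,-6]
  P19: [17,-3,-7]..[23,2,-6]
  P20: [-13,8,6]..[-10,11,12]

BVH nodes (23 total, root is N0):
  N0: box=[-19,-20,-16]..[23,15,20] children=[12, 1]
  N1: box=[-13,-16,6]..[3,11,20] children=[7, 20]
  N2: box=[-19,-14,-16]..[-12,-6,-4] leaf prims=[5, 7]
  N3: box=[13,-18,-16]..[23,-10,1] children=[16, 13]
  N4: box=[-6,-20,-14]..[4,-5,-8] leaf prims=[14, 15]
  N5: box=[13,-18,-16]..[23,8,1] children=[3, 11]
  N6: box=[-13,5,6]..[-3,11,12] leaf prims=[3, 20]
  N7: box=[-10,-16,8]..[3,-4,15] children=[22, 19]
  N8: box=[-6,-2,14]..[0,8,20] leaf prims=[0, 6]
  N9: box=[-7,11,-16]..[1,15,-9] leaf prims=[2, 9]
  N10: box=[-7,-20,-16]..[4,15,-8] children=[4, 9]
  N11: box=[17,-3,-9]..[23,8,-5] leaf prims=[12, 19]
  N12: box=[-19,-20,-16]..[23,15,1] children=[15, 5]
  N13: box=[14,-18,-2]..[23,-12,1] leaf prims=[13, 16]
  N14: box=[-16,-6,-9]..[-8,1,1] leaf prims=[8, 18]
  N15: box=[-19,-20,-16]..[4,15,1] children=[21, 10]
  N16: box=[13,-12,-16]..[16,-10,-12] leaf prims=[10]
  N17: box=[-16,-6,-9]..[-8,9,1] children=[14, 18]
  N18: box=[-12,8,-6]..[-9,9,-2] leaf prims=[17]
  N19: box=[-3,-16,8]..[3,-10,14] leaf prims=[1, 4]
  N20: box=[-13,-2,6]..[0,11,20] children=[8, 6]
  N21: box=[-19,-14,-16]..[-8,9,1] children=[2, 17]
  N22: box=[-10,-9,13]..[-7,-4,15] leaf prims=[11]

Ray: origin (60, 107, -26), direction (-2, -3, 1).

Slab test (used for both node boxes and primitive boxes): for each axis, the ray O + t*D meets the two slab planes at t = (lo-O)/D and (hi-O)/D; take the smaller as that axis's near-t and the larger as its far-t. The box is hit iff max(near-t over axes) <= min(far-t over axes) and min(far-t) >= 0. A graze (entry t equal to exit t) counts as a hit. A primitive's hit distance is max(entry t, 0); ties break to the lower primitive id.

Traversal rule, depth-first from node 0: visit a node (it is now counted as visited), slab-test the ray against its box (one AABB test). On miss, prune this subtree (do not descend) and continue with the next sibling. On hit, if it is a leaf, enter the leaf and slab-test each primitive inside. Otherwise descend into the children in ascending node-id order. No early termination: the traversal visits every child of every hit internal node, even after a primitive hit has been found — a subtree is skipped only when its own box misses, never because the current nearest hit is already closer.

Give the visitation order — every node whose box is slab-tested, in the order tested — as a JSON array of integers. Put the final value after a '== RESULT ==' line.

Trace the traversal:
N0 x:[37/2,79/2] y:[92/3,127/3] z:[10,46] -> hit [92/3,79/2], descend [1, 12]
  N1 x:[57/2,73/2] y:[32,41] z:[32,46] -> hit [32,73/2], descend [7, 20]
    N7 x:[57/2,35] y:[37,41] z:[34,41] -> miss, prune
    N20 x:[30,73/2] y:[32,109/3] z:[32,46] -> hit [32,109/3], descend [6, 8]
      N6 x:[63/2,73/2] y:[32,34] z:[32,38] -> hit [32,34] leaf, test {P3@t=98/3, P20(miss)}
      N8 x:[30,33] y:[33,109/3] z:[40,46] -> miss, prune
  N12 x:[37/2,79/2] y:[92/3,127/3] z:[10,27] -> miss, prune

Summary -> nodes [0, 1, 7, 20, 6, 8, 12]; box-tests=7; leaf-entries=1; first=P3

== RESULT ==
[0, 1, 7, 20, 6, 8, 12]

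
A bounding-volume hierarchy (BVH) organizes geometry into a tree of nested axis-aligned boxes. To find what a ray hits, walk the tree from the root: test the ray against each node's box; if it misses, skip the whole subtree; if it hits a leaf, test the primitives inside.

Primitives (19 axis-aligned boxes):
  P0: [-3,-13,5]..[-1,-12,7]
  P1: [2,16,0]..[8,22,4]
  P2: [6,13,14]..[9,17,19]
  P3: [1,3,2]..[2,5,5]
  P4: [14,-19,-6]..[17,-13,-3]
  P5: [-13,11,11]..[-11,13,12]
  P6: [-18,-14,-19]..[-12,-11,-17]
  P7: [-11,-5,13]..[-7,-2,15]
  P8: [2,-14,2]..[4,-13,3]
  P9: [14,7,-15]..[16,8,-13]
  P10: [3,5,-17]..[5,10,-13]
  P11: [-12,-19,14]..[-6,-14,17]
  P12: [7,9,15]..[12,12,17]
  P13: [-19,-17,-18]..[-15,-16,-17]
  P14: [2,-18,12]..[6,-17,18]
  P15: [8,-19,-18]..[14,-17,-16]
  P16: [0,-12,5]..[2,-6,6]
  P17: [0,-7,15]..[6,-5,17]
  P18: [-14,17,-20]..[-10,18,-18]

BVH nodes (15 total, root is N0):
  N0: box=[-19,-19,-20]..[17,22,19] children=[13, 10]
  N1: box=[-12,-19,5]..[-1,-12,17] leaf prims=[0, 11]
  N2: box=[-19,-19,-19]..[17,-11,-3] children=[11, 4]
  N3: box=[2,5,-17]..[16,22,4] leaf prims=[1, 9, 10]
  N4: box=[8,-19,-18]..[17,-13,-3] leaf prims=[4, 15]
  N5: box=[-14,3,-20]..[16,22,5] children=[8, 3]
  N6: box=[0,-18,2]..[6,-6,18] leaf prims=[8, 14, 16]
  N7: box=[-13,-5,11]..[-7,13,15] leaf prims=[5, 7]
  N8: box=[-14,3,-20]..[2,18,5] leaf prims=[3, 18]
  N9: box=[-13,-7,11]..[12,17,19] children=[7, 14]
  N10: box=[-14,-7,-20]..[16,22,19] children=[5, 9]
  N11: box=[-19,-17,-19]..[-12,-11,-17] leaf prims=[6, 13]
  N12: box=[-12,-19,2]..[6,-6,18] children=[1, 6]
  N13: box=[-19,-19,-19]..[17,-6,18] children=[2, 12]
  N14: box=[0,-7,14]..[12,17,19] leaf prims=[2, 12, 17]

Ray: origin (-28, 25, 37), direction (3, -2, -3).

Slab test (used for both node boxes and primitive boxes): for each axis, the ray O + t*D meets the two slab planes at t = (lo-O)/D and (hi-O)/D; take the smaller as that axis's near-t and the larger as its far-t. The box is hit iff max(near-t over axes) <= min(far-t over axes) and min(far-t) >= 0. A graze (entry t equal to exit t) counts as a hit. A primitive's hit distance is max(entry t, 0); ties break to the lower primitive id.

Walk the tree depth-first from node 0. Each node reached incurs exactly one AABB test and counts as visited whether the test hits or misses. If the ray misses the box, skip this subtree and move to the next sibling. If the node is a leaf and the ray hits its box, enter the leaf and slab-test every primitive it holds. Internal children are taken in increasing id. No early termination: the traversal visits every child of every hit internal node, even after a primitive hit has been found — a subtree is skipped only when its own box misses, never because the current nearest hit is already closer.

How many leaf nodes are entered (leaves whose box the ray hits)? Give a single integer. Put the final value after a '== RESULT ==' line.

Traverse from the root:
N0 x:[3,15] y:[3/2,22] z:[6,19] -> hit [6,15], descend [10, 13]
  N10 x:[14/3,44/3] y:[3/2,16] z:[6,19] -> hit [6,44/3], descend [5, 9]
    N5 x:[14/3,44/3] y:[3/2,11] z:[32/3,19] -> hit [32/3,11], descend [3, 8]
      N3 x:[10,44/3] y:[3/2,10] z:[11,18] -> miss, prune
      N8 x:[14/3,10] y:[7/2,11] z:[32/3,19] -> miss, prune
    N9 x:[5,40/3] y:[4,16] z:[6,26/3] -> hit [6,26/3], descend [7, 14]
      N7 x:[5,7] y:[6,15] z:[22/3,26/3] -> miss, prune
      N14 x:[28/3,40/3] y:[4,16] z:[6,23/3] -> miss, prune
  N13 x:[3,15] y:[31/2,22] z:[19/3,56/3] -> miss, prune

9 AABB tests over nodes [0, 10, 5, 3, 8, 9, 7, 14, 13]; 0 leaves entered; closest miss.

== RESULT ==
0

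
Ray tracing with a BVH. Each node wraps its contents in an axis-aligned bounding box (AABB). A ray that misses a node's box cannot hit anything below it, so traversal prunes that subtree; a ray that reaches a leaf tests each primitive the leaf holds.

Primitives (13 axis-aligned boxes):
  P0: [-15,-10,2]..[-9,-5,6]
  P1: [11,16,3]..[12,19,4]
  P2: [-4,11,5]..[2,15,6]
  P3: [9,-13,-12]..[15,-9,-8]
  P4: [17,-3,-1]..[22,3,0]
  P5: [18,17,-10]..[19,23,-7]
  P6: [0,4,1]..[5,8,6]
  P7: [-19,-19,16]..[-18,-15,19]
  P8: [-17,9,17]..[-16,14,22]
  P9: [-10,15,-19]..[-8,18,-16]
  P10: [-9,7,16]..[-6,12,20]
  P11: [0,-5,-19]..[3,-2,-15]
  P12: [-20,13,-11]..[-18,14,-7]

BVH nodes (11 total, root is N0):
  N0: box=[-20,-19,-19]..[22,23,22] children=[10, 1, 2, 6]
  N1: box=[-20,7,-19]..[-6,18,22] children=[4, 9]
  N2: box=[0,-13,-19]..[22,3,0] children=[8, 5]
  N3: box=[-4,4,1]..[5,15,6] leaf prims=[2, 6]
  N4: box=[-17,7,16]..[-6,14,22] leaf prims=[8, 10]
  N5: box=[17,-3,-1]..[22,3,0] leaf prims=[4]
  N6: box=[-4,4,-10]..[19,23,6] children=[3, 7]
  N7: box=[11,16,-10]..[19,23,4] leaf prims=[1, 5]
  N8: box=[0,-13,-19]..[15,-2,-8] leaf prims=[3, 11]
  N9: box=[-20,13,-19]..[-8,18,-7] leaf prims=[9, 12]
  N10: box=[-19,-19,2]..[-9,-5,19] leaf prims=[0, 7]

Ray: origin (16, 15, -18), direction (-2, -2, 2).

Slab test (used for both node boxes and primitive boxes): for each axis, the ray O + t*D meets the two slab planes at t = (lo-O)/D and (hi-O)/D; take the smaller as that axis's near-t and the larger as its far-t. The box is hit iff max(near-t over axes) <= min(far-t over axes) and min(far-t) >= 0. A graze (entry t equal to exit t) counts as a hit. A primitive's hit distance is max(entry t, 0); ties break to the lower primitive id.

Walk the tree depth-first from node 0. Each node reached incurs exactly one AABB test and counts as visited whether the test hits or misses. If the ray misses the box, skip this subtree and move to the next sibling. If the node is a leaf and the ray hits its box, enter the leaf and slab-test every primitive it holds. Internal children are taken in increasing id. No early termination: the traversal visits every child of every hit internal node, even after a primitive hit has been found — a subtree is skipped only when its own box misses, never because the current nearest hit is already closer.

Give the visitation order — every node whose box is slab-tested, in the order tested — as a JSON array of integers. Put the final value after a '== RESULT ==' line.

Trace the traversal:
N0 x:[-3,18] y:[-4,17] z:[-1/2,20] -> hit [-1/2,17], descend [1, 2, 6, 10]
  N1 x:[11,18] y:[-3/2,4] z:[-1/2,20] -> miss, prune
  N2 x:[-3,8] y:[6,14] z:[-1/2,9] -> hit [6,8], descend [5, 8]
    N5 x:[-3,-1/2] y:[6,9] z:[17/2,9] -> miss, prune
    N8 x:[1/2,8] y:[17/2,14] z:[-1/2,5] -> miss, prune
  N6 x:[-3/2,10] y:[-4,11/2] z:[4,12] -> hit [4,11/2], descend [3, 7]
    N3 x:[11/2,10] y:[0,11/2] z:[19/2,12] -> miss, prune
    N7 x:[-3/2,5/2] y:[-4,-1/2] z:[4,11] -> miss, prune
  N10 x:[25/2,35/2] y:[10,17] z:[10,37/2] -> hit [25/2,17] leaf, test {P0(miss), P7@t=17}

Visited [0, 1, 2, 5, 8, 6, 3, 7, 10]. Tests: 9 box, 1 leaf. Nearest: P7.

== RESULT ==
[0, 1, 2, 5, 8, 6, 3, 7, 10]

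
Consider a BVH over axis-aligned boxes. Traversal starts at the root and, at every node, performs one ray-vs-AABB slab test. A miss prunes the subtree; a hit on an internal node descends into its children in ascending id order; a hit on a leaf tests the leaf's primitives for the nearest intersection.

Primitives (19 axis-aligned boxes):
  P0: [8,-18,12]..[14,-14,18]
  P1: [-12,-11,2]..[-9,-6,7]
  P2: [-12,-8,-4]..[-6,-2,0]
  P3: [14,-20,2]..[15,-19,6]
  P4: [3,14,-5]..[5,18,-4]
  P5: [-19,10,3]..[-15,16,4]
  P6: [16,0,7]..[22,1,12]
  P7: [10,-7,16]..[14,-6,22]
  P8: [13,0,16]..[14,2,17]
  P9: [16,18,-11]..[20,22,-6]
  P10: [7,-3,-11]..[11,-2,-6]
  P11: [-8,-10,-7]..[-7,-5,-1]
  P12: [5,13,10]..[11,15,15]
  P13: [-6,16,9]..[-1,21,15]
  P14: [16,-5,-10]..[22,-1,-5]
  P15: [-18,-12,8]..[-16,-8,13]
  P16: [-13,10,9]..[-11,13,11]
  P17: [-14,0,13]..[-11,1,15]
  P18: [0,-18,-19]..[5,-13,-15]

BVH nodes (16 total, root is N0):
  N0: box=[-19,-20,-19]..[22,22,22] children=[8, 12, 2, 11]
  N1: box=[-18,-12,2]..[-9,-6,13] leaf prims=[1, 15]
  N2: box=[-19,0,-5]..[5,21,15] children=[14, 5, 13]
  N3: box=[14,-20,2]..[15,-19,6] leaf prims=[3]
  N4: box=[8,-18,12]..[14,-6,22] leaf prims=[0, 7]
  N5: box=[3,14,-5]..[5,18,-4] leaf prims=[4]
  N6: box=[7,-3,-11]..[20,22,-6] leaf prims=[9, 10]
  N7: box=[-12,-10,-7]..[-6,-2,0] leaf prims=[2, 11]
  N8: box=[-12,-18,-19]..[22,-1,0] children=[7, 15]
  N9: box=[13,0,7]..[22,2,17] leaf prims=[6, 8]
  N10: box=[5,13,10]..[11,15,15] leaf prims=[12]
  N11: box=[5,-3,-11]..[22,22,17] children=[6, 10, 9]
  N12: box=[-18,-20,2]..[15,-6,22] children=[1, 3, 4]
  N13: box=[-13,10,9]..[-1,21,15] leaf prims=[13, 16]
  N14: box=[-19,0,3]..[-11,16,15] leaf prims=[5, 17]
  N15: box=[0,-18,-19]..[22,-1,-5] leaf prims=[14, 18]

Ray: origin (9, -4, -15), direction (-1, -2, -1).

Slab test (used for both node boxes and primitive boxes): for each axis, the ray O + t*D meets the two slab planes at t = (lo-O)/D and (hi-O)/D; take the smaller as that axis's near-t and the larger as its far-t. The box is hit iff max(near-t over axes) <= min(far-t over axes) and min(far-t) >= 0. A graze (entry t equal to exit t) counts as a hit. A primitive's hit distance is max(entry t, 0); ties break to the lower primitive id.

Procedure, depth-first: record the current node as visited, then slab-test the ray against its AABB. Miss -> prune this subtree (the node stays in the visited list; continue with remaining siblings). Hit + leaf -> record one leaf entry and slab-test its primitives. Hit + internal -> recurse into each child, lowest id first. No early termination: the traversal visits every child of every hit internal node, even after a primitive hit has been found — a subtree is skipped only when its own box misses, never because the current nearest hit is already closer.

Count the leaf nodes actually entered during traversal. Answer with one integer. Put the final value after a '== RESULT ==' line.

Traverse from the root:
N0 x:[-13,28] y:[-13,8] z:[-37,4] -> hit [-13,4], descend [2, 8, 11, 12]
  N2 x:[4,28] y:[-25/2,-2] z:[-30,-10] -> miss, prune
  N8 x:[-13,21] y:[-3/2,7] z:[-15,4] -> hit [-3/2,4], descend [7, 15]
    N7 x:[15,21] y:[-1,3] z:[-15,-8] -> miss, prune
    N15 x:[-13,9] y:[-3/2,7] z:[-10,4] -> hit [-3/2,4] leaf, test {P14(miss), P18(miss)}
  N11 x:[-13,4] y:[-13,-1/2] z:[-32,-4] -> miss, prune
  N12 x:[-6,27] y:[1,8] z:[-37,-17] -> miss, prune

order=[0, 2, 8, 7, 15, 11, 12]  |boxes|=7  |leaves|=1  hit=miss

== RESULT ==
1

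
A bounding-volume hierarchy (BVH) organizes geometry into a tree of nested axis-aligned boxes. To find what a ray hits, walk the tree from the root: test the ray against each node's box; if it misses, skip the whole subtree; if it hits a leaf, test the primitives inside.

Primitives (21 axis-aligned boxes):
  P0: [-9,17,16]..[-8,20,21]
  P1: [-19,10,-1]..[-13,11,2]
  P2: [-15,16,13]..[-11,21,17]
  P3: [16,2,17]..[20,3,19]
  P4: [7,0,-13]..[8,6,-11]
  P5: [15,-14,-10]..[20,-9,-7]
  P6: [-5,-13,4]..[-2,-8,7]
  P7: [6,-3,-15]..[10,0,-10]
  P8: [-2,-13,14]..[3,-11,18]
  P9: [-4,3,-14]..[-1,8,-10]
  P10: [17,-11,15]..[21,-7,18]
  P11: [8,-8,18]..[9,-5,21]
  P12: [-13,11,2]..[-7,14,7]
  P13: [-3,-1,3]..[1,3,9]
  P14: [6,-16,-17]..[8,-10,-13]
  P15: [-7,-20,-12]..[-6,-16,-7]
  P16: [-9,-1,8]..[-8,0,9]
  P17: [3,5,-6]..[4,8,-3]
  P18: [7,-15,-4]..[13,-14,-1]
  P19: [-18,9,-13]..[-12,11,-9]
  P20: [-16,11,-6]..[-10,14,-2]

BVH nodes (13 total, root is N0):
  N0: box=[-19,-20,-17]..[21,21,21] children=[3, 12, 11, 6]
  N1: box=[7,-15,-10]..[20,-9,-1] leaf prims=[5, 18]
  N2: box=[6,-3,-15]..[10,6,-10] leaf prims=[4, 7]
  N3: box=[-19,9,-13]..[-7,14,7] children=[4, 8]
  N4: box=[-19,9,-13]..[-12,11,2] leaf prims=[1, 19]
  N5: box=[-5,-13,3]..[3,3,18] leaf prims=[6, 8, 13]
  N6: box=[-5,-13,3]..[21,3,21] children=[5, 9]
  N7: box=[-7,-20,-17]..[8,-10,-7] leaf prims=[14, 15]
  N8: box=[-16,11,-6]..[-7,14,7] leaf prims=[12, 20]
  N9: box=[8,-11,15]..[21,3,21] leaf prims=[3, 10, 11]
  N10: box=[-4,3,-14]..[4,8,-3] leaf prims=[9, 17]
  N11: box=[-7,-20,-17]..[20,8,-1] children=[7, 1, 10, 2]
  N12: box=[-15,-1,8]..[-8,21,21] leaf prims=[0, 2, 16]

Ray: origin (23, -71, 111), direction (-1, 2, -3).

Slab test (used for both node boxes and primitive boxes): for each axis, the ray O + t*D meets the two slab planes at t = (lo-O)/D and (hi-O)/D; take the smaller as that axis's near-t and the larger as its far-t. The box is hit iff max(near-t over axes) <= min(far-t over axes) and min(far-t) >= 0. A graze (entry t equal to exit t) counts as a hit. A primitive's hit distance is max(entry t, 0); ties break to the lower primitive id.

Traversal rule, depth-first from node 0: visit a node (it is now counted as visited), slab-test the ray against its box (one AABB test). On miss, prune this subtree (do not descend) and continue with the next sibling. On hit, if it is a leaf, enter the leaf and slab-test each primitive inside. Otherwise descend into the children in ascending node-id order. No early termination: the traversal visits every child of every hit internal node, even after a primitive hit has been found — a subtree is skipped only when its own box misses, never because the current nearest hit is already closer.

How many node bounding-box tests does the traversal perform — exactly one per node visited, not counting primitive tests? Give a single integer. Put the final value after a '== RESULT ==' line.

Trace the traversal:
N0 x:[2,42] y:[51/2,46] z:[30,128/3] -> hit [30,42], descend [3, 6, 11, 12]
  N3 x:[30,42] y:[40,85/2] z:[104/3,124/3] -> hit [40,124/3], descend [4, 8]
    N4 x:[35,42] y:[40,41] z:[109/3,124/3] -> hit [40,41] leaf, test {P1(miss), P19@t=40}
    N8 x:[30,39] y:[41,85/2] z:[104/3,39] -> miss, prune
  N6 x:[2,28] y:[29,37] z:[30,36] -> miss, prune
  N11 x:[3,30] y:[51/2,79/2] z:[112/3,128/3] -> miss, prune
  N12 x:[31,38] y:[35,46] z:[30,103/3] -> miss, prune

Visited [0, 3, 4, 8, 6, 11, 12]. Tests: 7 box, 1 leaf. Nearest: P19.

== RESULT ==
7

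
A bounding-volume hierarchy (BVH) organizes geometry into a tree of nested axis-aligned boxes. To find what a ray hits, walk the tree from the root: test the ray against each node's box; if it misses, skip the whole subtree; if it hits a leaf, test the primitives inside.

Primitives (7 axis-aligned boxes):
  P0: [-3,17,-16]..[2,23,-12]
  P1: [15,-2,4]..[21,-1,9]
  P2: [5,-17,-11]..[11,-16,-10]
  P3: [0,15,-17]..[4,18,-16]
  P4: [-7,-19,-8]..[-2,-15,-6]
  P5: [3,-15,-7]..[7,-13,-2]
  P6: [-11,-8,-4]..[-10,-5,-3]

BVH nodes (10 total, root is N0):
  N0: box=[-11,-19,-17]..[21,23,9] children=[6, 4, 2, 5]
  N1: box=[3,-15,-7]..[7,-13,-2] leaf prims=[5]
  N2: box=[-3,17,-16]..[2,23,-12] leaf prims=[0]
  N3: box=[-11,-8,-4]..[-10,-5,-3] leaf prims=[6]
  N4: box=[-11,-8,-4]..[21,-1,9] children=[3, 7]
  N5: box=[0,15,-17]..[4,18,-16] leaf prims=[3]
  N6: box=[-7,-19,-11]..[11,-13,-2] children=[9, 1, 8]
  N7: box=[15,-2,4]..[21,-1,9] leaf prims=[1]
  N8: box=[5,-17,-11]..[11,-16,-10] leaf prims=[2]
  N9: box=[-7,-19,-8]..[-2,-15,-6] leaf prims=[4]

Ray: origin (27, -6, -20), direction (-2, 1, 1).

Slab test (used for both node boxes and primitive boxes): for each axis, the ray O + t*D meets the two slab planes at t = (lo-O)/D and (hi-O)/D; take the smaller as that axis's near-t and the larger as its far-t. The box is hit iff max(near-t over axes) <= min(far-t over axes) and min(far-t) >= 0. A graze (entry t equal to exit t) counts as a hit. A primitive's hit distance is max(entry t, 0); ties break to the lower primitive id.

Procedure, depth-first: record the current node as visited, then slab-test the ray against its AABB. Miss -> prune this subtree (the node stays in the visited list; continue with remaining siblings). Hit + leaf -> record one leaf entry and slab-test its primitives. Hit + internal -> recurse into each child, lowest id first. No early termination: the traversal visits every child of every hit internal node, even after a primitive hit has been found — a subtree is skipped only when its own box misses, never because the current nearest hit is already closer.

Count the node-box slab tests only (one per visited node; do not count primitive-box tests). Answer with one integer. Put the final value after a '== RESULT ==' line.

Traverse from the root:
N0 x:[3,19] y:[-13,29] z:[3,29] -> hit [3,19], descend [2, 4, 5, 6]
  N2 x:[25/2,15] y:[23,29] z:[4,8] -> miss, prune
  N4 x:[3,19] y:[-2,5] z:[16,29] -> miss, prune
  N5 x:[23/2,27/2] y:[21,24] z:[3,4] -> miss, prune
  N6 x:[8,17] y:[-13,-7] z:[9,18] -> miss, prune

order=[0, 2, 4, 5, 6]  |boxes|=5  |leaves|=0  hit=miss

== RESULT ==
5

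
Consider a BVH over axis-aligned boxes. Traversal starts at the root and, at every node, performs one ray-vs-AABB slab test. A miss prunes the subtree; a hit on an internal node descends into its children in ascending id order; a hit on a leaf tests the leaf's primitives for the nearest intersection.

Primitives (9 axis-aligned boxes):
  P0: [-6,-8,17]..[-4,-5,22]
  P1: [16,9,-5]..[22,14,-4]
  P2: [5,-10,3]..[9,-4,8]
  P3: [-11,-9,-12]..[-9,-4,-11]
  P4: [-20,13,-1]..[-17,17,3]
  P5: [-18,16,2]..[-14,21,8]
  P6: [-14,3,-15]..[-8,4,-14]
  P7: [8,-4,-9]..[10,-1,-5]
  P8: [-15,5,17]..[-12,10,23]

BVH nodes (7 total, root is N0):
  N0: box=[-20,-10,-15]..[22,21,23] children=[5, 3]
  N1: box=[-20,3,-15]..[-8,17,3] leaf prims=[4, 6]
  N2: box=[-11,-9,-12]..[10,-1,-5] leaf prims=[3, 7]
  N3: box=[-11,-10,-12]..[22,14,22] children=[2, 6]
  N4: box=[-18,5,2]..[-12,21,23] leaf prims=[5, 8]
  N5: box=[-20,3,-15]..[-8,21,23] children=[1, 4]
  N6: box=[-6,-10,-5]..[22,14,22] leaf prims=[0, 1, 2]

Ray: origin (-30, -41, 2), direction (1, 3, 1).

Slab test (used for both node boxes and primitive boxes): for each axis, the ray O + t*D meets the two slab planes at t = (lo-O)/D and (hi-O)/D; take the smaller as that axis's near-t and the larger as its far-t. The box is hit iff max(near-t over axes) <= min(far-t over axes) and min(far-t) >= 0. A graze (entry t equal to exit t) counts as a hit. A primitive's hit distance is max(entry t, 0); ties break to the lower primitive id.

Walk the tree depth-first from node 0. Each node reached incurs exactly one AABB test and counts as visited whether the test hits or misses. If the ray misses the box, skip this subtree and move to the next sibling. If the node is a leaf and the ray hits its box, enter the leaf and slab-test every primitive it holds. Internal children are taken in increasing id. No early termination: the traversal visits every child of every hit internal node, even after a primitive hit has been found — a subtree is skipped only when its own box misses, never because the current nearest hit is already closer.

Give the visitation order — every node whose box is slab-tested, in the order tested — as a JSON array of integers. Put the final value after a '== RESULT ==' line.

Walk:
N0 x:[10,52] y:[31/3,62/3] z:[-17,21] -> hit [31/3,62/3], descend [3, 5]
  N3 x:[19,52] y:[31/3,55/3] z:[-14,20] -> miss, prune
  N5 x:[10,22] y:[44/3,62/3] z:[-17,21] -> hit [44/3,62/3], descend [1, 4]
    N1 x:[10,22] y:[44/3,58/3] z:[-17,1] -> miss, prune
    N4 x:[12,18] y:[46/3,62/3] z:[0,21] -> hit [46/3,18] leaf, test {P5(miss), P8@t=46/3}

Visited [0, 3, 5, 1, 4]. Tests: 5 box, 1 leaf. Nearest: P8.

== RESULT ==
[0, 3, 5, 1, 4]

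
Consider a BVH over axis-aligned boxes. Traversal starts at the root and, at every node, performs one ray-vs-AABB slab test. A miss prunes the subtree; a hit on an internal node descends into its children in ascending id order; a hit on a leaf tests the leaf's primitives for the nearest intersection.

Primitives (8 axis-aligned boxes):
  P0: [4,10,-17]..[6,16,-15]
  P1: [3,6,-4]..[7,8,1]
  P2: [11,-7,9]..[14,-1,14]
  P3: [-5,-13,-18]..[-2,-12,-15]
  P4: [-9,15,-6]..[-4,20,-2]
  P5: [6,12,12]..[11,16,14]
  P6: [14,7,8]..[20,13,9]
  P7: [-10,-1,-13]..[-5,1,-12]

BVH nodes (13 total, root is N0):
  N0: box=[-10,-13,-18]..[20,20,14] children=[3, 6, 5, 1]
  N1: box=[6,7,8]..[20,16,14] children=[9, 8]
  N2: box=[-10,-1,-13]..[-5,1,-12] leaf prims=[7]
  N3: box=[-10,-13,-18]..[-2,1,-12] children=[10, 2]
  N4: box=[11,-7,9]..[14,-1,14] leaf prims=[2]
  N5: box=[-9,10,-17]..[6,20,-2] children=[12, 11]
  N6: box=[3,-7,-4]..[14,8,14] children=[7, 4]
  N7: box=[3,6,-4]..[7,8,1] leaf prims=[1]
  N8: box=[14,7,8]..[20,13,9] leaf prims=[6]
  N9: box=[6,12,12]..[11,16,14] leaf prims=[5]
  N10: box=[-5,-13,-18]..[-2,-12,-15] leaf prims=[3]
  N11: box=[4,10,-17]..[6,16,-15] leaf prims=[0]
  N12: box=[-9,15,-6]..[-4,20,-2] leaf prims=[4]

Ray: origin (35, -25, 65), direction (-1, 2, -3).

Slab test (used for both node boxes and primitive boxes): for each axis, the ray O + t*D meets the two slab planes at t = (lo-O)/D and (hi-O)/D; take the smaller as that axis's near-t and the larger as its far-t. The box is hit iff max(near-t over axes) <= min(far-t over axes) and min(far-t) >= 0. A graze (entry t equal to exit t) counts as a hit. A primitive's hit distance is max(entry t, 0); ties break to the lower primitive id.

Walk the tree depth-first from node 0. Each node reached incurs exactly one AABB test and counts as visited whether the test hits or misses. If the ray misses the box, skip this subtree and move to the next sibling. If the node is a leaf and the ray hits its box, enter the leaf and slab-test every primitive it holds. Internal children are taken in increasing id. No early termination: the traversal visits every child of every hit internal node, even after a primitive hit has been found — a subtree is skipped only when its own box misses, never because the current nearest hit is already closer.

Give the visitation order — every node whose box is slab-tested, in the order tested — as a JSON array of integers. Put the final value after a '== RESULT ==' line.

Traverse from the root:
N0 x:[15,45] y:[6,45/2] z:[17,83/3] -> hit [17,45/2], descend [1, 3, 5, 6]
  N1 x:[15,29] y:[16,41/2] z:[17,19] -> hit [17,19], descend [8, 9]
    N8 x:[15,21] y:[16,19] z:[56/3,19] -> hit [56/3,19] leaf, test {P6@t=56/3}
    N9 x:[24,29] y:[37/2,41/2] z:[17,53/3] -> miss, prune
  N3 x:[37,45] y:[6,13] z:[77/3,83/3] -> miss, prune
  N5 x:[29,44] y:[35/2,45/2] z:[67/3,82/3] -> miss, prune
  N6 x:[21,32] y:[9,33/2] z:[17,23] -> miss, prune

7 AABB tests over nodes [0, 1, 8, 9, 3, 5, 6]; 1 leaf entered; closest P6.

== RESULT ==
[0, 1, 8, 9, 3, 5, 6]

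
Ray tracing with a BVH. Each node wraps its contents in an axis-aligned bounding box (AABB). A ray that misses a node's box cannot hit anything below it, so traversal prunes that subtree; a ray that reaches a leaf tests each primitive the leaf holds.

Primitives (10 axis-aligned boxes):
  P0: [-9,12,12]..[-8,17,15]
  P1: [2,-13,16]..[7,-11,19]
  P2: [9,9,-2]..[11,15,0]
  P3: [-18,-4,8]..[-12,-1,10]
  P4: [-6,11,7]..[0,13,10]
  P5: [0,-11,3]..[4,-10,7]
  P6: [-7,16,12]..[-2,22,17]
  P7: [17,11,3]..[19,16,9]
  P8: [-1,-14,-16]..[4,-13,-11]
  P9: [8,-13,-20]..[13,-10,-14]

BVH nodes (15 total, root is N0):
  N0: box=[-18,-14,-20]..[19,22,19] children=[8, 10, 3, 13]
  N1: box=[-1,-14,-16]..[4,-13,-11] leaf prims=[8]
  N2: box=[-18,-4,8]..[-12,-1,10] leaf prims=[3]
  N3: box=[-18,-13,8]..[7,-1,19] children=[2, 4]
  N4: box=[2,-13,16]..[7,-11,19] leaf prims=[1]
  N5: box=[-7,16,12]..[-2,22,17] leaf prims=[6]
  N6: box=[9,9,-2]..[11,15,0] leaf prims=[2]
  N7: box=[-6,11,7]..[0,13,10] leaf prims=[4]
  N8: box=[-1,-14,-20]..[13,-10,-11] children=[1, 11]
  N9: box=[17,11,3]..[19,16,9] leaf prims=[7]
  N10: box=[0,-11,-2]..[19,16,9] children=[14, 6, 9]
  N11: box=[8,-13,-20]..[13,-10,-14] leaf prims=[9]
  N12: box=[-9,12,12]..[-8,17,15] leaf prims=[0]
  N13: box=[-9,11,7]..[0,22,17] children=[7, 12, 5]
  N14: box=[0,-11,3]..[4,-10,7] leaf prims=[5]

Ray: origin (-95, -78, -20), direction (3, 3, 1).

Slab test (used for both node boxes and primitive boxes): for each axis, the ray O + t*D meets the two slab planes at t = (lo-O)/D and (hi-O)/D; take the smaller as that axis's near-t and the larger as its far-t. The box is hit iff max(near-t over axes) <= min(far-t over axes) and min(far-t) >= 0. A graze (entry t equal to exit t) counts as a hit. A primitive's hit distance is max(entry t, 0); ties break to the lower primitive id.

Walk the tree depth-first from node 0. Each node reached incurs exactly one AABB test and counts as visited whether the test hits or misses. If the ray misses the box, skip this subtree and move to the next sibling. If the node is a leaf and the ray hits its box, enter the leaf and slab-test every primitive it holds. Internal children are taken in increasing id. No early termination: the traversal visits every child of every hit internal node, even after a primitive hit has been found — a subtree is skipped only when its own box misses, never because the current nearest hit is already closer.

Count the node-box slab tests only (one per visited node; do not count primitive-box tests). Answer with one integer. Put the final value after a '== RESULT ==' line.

Traverse from the root:
N0 x:[77/3,38] y:[64/3,100/3] z:[0,39] -> hit [77/3,100/3], descend [3, 8, 10, 13]
  N3 x:[77/3,34] y:[65/3,77/3] z:[28,39] -> miss, prune
  N8 x:[94/3,36] y:[64/3,68/3] z:[0,9] -> miss, prune
  N10 x:[95/3,38] y:[67/3,94/3] z:[18,29] -> miss, prune
  N13 x:[86/3,95/3] y:[89/3,100/3] z:[27,37] -> hit [89/3,95/3], descend [5, 7, 12]
    N5 x:[88/3,31] y:[94/3,100/3] z:[32,37] -> miss, prune
    N7 x:[89/3,95/3] y:[89/3,91/3] z:[27,30] -> hit [89/3,30] leaf, test {P4@t=89/3}
    N12 x:[86/3,29] y:[30,95/3] z:[32,35] -> miss, prune

Visited [0, 3, 8, 10, 13, 5, 7, 12]. Tests: 8 box, 1 leaf. Nearest: P4.

== RESULT ==
8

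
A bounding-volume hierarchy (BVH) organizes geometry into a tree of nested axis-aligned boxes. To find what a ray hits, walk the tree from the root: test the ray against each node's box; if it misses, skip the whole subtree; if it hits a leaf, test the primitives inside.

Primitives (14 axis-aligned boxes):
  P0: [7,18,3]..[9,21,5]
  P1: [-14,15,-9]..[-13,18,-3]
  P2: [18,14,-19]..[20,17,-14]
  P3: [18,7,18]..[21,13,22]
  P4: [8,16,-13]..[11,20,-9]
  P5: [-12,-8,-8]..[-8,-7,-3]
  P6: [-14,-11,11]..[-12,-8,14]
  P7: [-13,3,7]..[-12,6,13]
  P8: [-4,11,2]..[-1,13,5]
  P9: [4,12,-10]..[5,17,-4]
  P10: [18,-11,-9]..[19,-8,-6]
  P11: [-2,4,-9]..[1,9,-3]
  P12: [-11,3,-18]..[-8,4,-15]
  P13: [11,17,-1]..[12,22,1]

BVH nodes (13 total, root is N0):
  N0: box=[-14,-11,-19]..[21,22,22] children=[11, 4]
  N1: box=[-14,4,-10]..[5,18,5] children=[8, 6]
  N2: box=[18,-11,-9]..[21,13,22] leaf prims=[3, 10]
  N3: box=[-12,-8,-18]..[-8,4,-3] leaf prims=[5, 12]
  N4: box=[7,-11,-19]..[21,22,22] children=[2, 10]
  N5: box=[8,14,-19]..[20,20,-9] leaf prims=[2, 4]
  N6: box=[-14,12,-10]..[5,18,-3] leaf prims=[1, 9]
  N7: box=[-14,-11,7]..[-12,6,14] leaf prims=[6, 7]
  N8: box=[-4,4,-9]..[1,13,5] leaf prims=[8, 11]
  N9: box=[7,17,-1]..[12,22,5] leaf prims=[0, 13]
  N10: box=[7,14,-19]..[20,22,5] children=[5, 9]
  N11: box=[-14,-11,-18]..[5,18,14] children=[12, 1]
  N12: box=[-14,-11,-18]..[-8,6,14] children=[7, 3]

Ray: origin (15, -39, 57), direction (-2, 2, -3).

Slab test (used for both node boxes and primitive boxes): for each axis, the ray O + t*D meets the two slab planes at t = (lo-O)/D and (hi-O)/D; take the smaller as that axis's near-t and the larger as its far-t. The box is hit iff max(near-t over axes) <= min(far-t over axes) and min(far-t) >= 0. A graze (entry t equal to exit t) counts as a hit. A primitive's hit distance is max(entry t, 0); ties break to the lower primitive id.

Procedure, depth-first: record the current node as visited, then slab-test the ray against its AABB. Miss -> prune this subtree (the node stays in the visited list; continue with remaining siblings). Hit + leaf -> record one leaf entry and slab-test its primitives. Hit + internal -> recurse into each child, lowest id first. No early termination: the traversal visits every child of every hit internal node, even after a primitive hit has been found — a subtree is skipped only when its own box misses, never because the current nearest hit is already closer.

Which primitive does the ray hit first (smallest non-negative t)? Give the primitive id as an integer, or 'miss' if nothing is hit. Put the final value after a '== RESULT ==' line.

Traverse from the root:
N0 x:[-3,29/2] y:[14,61/2] z:[35/3,76/3] -> hit [14,29/2], descend [4, 11]
  N4 x:[-3,4] y:[14,61/2] z:[35/3,76/3] -> miss, prune
  N11 x:[5,29/2] y:[14,57/2] z:[43/3,25] -> hit [43/3,29/2], descend [1, 12]
    N1 x:[5,29/2] y:[43/2,57/2] z:[52/3,67/3] -> miss, prune
    N12 x:[23/2,29/2] y:[14,45/2] z:[43/3,25] -> hit [43/3,29/2], descend [3, 7]
      N3 x:[23/2,27/2] y:[31/2,43/2] z:[20,25] -> miss, prune
      N7 x:[27/2,29/2] y:[14,45/2] z:[43/3,50/3] -> hit [43/3,29/2] leaf, test {P6@t=43/3, P7(miss)}

Visited [0, 4, 11, 1, 12, 3, 7]. Tests: 7 box, 1 leaf. Nearest: P6.

== RESULT ==
6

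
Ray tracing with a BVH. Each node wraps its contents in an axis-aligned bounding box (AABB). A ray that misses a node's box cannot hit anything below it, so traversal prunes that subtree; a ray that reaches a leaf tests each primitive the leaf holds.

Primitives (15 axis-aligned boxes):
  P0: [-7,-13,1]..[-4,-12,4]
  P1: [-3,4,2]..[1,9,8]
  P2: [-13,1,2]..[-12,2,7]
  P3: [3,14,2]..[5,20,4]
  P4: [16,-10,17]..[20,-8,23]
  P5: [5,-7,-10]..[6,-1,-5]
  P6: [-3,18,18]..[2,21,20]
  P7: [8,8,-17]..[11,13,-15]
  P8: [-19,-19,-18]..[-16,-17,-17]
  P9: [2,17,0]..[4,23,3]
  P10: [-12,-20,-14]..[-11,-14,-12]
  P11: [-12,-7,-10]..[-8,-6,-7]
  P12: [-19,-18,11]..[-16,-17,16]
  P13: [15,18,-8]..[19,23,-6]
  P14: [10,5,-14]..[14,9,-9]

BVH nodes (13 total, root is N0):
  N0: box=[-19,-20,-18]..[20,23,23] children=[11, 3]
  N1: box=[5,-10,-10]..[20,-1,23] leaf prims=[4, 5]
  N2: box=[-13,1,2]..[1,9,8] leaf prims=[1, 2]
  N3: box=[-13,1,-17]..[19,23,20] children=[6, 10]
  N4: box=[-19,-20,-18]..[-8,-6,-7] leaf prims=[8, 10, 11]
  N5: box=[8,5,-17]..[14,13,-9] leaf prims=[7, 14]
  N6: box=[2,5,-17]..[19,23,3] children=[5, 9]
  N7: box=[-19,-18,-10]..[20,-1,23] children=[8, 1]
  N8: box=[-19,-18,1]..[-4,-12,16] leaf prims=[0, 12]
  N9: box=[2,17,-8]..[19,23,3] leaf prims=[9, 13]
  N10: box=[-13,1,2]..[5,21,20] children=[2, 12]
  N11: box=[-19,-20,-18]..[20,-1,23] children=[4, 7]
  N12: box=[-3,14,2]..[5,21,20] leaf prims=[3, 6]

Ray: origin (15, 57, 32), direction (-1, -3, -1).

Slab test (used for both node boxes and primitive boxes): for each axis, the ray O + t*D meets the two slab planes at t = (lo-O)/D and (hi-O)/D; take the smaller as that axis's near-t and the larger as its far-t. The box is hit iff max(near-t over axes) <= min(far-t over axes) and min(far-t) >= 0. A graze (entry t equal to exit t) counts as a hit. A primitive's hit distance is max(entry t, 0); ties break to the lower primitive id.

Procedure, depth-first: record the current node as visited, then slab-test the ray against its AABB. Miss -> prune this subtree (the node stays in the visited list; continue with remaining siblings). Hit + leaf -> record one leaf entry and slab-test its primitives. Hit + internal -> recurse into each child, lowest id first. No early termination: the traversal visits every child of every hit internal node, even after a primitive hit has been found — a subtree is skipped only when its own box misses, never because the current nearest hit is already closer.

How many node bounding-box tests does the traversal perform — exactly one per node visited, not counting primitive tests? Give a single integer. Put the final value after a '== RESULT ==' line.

Trace the traversal:
N0 x:[-5,34] y:[34/3,77/3] z:[9,50] -> hit [34/3,77/3], descend [3, 11]
  N3 x:[-4,28] y:[34/3,56/3] z:[12,49] -> hit [12,56/3], descend [6, 10]
    N6 x:[-4,13] y:[34/3,52/3] z:[29,49] -> miss, prune
    N10 x:[10,28] y:[12,56/3] z:[12,30] -> hit [12,56/3], descend [2, 12]
      N2 x:[14,28] y:[16,56/3] z:[24,30] -> miss, prune
      N12 x:[10,18] y:[12,43/3] z:[12,30] -> hit [12,43/3] leaf, test {P3(miss), P6@t=13}
  N11 x:[-5,34] y:[58/3,77/3] z:[9,50] -> hit [58/3,77/3], descend [4, 7]
    N4 x:[23,34] y:[21,77/3] z:[39,50] -> miss, prune
    N7 x:[-5,34] y:[58/3,25] z:[9,42] -> hit [58/3,25], descend [1, 8]
      N1 x:[-5,10] y:[58/3,67/3] z:[9,42] -> miss, prune
      N8 x:[19,34] y:[23,25] z:[16,31] -> hit [23,25] leaf, test {P0(miss), P12(miss)}

order=[0, 3, 6, 10, 2, 12, 11, 4, 7, 1, 8]  |boxes|=11  |leaves|=2  hit=P6

== RESULT ==
11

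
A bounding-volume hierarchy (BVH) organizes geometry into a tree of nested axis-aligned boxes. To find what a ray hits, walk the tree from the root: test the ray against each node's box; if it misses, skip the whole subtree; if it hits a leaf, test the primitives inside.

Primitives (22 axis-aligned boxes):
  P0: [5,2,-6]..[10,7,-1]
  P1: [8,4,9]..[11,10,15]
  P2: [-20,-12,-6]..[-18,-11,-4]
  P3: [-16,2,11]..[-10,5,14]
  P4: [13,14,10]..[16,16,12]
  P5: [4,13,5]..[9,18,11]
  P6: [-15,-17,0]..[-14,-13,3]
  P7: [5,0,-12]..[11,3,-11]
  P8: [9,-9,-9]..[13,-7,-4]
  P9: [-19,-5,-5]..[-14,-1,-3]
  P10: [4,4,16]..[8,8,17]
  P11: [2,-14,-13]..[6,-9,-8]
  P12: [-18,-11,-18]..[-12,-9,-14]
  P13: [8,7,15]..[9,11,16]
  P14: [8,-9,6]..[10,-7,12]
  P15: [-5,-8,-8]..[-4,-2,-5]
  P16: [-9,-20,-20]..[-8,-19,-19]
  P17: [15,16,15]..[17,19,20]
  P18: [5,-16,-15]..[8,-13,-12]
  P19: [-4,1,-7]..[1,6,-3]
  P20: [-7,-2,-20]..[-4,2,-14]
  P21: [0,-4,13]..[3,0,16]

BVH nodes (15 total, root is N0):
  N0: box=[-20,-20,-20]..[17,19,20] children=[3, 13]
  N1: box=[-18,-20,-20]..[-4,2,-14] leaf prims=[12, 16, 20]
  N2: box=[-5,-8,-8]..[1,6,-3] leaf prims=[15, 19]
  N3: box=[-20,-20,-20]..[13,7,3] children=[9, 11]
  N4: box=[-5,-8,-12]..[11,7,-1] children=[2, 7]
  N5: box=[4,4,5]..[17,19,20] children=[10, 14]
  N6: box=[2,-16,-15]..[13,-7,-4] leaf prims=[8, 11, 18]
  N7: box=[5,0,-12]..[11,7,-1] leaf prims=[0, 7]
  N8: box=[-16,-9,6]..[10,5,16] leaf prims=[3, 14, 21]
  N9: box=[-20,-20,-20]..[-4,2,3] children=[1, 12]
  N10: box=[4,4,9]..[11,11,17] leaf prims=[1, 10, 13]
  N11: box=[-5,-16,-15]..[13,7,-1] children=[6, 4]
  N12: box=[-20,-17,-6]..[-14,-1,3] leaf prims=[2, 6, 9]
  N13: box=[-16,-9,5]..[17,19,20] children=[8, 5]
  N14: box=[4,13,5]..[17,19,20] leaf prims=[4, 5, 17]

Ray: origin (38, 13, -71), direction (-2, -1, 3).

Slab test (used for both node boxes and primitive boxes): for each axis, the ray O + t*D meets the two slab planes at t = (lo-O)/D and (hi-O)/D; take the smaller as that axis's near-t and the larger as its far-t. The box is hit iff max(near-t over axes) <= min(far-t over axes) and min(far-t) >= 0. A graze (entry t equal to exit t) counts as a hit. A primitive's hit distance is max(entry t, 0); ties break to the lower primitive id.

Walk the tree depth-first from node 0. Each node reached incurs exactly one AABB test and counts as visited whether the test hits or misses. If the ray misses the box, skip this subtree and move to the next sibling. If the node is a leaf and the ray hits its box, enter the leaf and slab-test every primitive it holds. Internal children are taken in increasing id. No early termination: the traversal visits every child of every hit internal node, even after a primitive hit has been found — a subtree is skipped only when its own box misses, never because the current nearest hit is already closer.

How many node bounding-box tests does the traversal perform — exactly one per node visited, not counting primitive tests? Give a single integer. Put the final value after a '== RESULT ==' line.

Walk:
N0 x:[21/2,29] y:[-6,33] z:[17,91/3] -> hit [17,29], descend [3, 13]
  N3 x:[25/2,29] y:[6,33] z:[17,74/3] -> hit [17,74/3], descend [9, 11]
    N9 x:[21,29] y:[11,33] z:[17,74/3] -> hit [21,74/3], descend [1, 12]
      N1 x:[21,28] y:[11,33] z:[17,19] -> miss, prune
      N12 x:[26,29] y:[14,30] z:[65/3,74/3] -> miss, prune
    N11 x:[25/2,43/2] y:[6,29] z:[56/3,70/3] -> hit [56/3,43/2], descend [4, 6]
      N4 x:[27/2,43/2] y:[6,21] z:[59/3,70/3] -> hit [59/3,21], descend [2, 7]
        N2 x:[37/2,43/2] y:[7,21] z:[21,68/3] -> hit [21,21] leaf, test {P15@t=21, P19(miss)}
        N7 x:[27/2,33/2] y:[6,13] z:[59/3,70/3] -> miss, prune
      N6 x:[25/2,18] y:[20,29] z:[56/3,67/3] -> miss, prune
  N13 x:[21/2,27] y:[-6,22] z:[76/3,91/3] -> miss, prune

Summary -> nodes [0, 3, 9, 1, 12, 11, 4, 2, 7, 6, 13]; box-tests=11; leaf-entries=1; first=P15

== RESULT ==
11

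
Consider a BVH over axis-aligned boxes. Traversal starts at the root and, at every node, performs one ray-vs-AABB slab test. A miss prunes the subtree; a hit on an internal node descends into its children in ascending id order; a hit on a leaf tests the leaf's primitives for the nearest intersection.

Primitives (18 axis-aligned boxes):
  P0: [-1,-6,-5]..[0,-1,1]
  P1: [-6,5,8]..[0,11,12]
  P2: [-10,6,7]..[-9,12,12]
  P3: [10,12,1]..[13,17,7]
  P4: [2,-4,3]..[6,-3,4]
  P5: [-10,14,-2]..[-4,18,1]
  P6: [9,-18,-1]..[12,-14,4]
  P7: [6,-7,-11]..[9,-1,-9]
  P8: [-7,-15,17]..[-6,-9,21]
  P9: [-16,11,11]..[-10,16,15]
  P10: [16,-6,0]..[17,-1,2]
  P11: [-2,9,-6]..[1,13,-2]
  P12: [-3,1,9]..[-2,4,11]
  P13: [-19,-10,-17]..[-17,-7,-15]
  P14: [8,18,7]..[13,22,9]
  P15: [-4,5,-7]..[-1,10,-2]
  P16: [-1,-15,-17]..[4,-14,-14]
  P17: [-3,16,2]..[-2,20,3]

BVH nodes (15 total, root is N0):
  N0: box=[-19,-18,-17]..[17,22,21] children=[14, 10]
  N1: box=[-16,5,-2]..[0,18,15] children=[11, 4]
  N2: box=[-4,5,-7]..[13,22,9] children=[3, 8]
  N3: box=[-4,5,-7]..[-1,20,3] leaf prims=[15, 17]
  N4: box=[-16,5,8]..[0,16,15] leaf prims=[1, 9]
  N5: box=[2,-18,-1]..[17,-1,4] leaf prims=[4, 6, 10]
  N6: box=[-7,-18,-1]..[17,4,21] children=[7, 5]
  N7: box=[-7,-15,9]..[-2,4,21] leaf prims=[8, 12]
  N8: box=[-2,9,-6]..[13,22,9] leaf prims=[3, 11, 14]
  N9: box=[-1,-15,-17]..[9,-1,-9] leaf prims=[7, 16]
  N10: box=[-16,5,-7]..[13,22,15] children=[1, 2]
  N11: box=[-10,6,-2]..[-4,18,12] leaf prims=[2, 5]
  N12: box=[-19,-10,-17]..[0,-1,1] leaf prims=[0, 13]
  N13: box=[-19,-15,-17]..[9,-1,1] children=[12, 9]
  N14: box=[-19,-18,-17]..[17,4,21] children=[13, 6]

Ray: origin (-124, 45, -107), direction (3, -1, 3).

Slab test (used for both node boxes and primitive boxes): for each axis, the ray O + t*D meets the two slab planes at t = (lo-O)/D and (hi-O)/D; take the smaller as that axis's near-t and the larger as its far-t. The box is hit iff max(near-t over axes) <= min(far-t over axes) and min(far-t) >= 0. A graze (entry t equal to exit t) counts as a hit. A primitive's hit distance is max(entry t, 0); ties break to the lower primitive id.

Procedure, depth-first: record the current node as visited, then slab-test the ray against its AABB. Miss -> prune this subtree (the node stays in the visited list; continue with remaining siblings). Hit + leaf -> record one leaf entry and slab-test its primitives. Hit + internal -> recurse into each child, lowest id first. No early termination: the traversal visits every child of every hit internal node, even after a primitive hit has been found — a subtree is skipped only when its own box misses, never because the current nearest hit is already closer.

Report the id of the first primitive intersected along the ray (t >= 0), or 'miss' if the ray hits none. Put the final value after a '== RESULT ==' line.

Traverse from the root:
N0 x:[35,47] y:[23,63] z:[30,128/3] -> hit [35,128/3], descend [10, 14]
  N10 x:[36,137/3] y:[23,40] z:[100/3,122/3] -> hit [36,40], descend [1, 2]
    N1 x:[36,124/3] y:[27,40] z:[35,122/3] -> hit [36,40], descend [4, 11]
      N4 x:[36,124/3] y:[29,40] z:[115/3,122/3] -> hit [115/3,40] leaf, test {P1@t=118/3, P9(miss)}
      N11 x:[38,40] y:[27,39] z:[35,119/3] -> hit [38,39] leaf, test {P2@t=38, P5(miss)}
    N2 x:[40,137/3] y:[23,40] z:[100/3,116/3] -> miss, prune
  N14 x:[35,47] y:[41,63] z:[30,128/3] -> hit [41,128/3], descend [6, 13]
    N6 x:[39,47] y:[41,63] z:[106/3,128/3] -> hit [41,128/3], descend [5, 7]
      N5 x:[42,47] y:[46,63] z:[106/3,37] -> miss, prune
      N7 x:[39,122/3] y:[41,60] z:[116/3,128/3] -> miss, prune
    N13 x:[35,133/3] y:[46,60] z:[30,36] -> miss, prune

order=[0, 10, 1, 4, 11, 2, 14, 6, 5, 7, 13]  |boxes|=11  |leaves|=2  hit=P2

== RESULT ==
2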